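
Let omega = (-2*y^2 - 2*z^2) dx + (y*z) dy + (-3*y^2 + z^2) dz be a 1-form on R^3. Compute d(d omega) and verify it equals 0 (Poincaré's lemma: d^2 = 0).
d(d omega) = 0

Step 1: d omega = sum_{i<j} (∂f_j/∂x_i - ∂f_i/∂x_j) dx_i ∧ dx_j:
  coeff of dx ∧ dy: 4*y
  coeff of dx ∧ dz: 4*z
  coeff of dy ∧ dz: -7*y
Step 2: Apply d again to each 2-form coefficient. The only possible 3-form in R^3 is dx ∧ dy ∧ dz, with coefficient
  ∂(coeff of dy∧dz)/∂x - ∂(coeff of dx∧dz)/∂y + ∂(coeff of dx∧dy)/∂z
  = ∂/∂x (-7*y) - ∂/∂y (4*z) + ∂/∂z (4*y).
Each of these terms simplifies to sums of mixed partials that cancel in pairs. The result is 0 (by equality of mixed partials for smooth functions — Schwarz / Clairaut).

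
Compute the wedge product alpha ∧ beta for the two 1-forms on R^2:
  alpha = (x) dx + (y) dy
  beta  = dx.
alpha ∧ beta = (-y) dx ∧ dy

Distribute the wedge, using dx_i ∧ dx_j = -dx_j ∧ dx_i and dx_i ∧ dx_i = 0. For each pair (i, j) with i < j, the coefficient of dx_i ∧ dx_j in alpha ∧ beta is (alpha_i * beta_j - alpha_j * beta_i). Collecting: alpha ∧ beta = (-y) dx ∧ dy.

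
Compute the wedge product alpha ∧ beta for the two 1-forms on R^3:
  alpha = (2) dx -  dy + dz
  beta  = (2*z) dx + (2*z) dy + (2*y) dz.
alpha ∧ beta = (6*z) dx ∧ dy + (4*y - 2*z) dx ∧ dz + (-2*y - 2*z) dy ∧ dz

Distribute the wedge, using dx_i ∧ dx_j = -dx_j ∧ dx_i and dx_i ∧ dx_i = 0. For each pair (i, j) with i < j, the coefficient of dx_i ∧ dx_j in alpha ∧ beta is (alpha_i * beta_j - alpha_j * beta_i). Collecting: alpha ∧ beta = (6*z) dx ∧ dy + (4*y - 2*z) dx ∧ dz + (-2*y - 2*z) dy ∧ dz.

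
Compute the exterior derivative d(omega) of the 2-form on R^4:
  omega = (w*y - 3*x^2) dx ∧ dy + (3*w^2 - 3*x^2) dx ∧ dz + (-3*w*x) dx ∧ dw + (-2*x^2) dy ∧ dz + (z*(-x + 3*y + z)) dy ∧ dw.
d(omega) = (y - z) dx ∧ dy ∧ dw + (6*w) dx ∧ dz ∧ dw + (-4*x) dx ∧ dy ∧ dz + (x - 3*y - 2*z) dy ∧ dz ∧ dw

For a 2-form omega = sum_{i<j} g_{ij} dx_i ∧ dx_j, the exterior derivative is
  d(omega) = sum_{i<j} d(g_{ij}) ∧ dx_i ∧ dx_j = sum_{i<j, k} (∂g_{ij}/∂x_k) dx_k ∧ dx_i ∧ dx_j.
Expand each term, using dx_k ∧ dx_i ∧ dx_j = sgn(permutation) dx_{(a)} ∧ dx_{(b)} ∧ dx_{(c)} with (a < b < c) sorted:
  d(w*y - 3*x^2) includes (∂/∂w)(w*y - 3*x^2) dw = (y) dw, which multiplied by dx ∧ dy gives (y) dx ∧ dy ∧ dw
  d(3*w^2 - 3*x^2) includes (∂/∂w)(3*w^2 - 3*x^2) dw = (6*w) dw, which multiplied by dx ∧ dz gives (6*w) dx ∧ dz ∧ dw
  d(-2*x^2) includes (∂/∂x)(-2*x^2) dx = (-4*x) dx, which multiplied by dy ∧ dz gives (-4*x) dx ∧ dy ∧ dz
  d(z*(-x + 3*y + z)) includes (∂/∂x)(z*(-x + 3*y + z)) dx = (-z) dx, which multiplied by dy ∧ dw gives (-z) dx ∧ dy ∧ dw
  d(z*(-x + 3*y + z)) includes (∂/∂z)(z*(-x + 3*y + z)) dz = (-x + 3*y + 2*z) dz, which multiplied by dy ∧ dw gives (x - 3*y - 2*z) dy ∧ dz ∧ dw
Collecting like 3-forms: d(omega) = (y - z) dx ∧ dy ∧ dw + (6*w) dx ∧ dz ∧ dw + (-4*x) dx ∧ dy ∧ dz + (x - 3*y - 2*z) dy ∧ dz ∧ dw.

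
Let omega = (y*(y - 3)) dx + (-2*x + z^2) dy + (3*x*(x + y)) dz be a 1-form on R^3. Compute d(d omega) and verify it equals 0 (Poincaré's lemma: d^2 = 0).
d(d omega) = 0

Step 1: d omega = sum_{i<j} (∂f_j/∂x_i - ∂f_i/∂x_j) dx_i ∧ dx_j:
  coeff of dx ∧ dy: 1 - 2*y
  coeff of dx ∧ dz: 6*x + 3*y
  coeff of dy ∧ dz: 3*x - 2*z
Step 2: Apply d again to each 2-form coefficient. The only possible 3-form in R^3 is dx ∧ dy ∧ dz, with coefficient
  ∂(coeff of dy∧dz)/∂x - ∂(coeff of dx∧dz)/∂y + ∂(coeff of dx∧dy)/∂z
  = ∂/∂x (3*x - 2*z) - ∂/∂y (6*x + 3*y) + ∂/∂z (1 - 2*y).
Each of these terms simplifies to sums of mixed partials that cancel in pairs. The result is 0 (by equality of mixed partials for smooth functions — Schwarz / Clairaut).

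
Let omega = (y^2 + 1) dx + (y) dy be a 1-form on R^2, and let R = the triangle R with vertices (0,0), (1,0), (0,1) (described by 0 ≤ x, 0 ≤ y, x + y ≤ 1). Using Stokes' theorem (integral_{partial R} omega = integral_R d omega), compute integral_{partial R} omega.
integral_(partial R) omega = -1/3

Stokes: integral_partial_R omega = integral_R d omega with d omega = (∂Q/∂x - ∂P/∂y) dx ∧ dy.
  ∂Q/∂x = 0
  ∂P/∂y = 2*y
  integrand = ∂Q/∂x - ∂P/∂y = -2*y.
Integrating over R: integral_0^1 integral_0^{1-x} (-2*y) dy dx = -1/3.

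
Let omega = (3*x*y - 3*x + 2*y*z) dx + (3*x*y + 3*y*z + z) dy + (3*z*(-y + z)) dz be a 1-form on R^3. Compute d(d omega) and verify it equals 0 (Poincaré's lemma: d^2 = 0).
d(d omega) = 0

Step 1: d omega = sum_{i<j} (∂f_j/∂x_i - ∂f_i/∂x_j) dx_i ∧ dx_j:
  coeff of dx ∧ dy: -3*x + 3*y - 2*z
  coeff of dx ∧ dz: -2*y
  coeff of dy ∧ dz: -3*y - 3*z - 1
Step 2: Apply d again to each 2-form coefficient. The only possible 3-form in R^3 is dx ∧ dy ∧ dz, with coefficient
  ∂(coeff of dy∧dz)/∂x - ∂(coeff of dx∧dz)/∂y + ∂(coeff of dx∧dy)/∂z
  = ∂/∂x (-3*y - 3*z - 1) - ∂/∂y (-2*y) + ∂/∂z (-3*x + 3*y - 2*z).
Each of these terms simplifies to sums of mixed partials that cancel in pairs. The result is 0 (by equality of mixed partials for smooth functions — Schwarz / Clairaut).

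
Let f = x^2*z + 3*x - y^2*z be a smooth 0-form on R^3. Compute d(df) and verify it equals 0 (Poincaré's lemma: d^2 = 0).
d(df) = 0

Step 1: df = sum_i (∂f/∂x_i) dx_i = (2*x*z + 3) dx + (-2*y*z) dy + (x^2 - y^2) dz.
Step 2: Apply d again. Using the 1-form formula, the coefficient of dx ∧ dy in d(df) is ∂^2 f/∂x ∂y - ∂^2 f/∂y ∂x = (0) - (0) = 0 (equality of mixed partials for smooth f).
Similarly for dx ∧ dz and dy ∧ dz — all coefficients vanish. So d(df) = 0.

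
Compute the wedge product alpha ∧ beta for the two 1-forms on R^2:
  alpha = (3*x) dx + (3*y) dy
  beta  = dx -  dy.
alpha ∧ beta = (-3*x - 3*y) dx ∧ dy

Distribute the wedge, using dx_i ∧ dx_j = -dx_j ∧ dx_i and dx_i ∧ dx_i = 0. For each pair (i, j) with i < j, the coefficient of dx_i ∧ dx_j in alpha ∧ beta is (alpha_i * beta_j - alpha_j * beta_i). Collecting: alpha ∧ beta = (-3*x - 3*y) dx ∧ dy.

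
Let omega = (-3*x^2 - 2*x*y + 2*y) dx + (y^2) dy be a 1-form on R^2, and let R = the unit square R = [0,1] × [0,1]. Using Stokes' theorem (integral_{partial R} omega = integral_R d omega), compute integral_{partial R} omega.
integral_(partial R) omega = -1

Stokes: integral_partial_R omega = integral_R d omega with d omega = (∂Q/∂x - ∂P/∂y) dx ∧ dy.
  ∂Q/∂x = 0
  ∂P/∂y = 2 - 2*x
  integrand = ∂Q/∂x - ∂P/∂y = 2*x - 2.
Integrating over R: integral_0^1 integral_0^1 (2*x - 2) dx dy = -1.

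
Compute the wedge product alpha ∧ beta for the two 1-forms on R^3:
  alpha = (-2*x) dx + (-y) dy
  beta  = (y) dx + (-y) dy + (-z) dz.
alpha ∧ beta = (y*(2*x + y)) dx ∧ dy + (2*x*z) dx ∧ dz + (y*z) dy ∧ dz

Distribute the wedge, using dx_i ∧ dx_j = -dx_j ∧ dx_i and dx_i ∧ dx_i = 0. For each pair (i, j) with i < j, the coefficient of dx_i ∧ dx_j in alpha ∧ beta is (alpha_i * beta_j - alpha_j * beta_i). Collecting: alpha ∧ beta = (y*(2*x + y)) dx ∧ dy + (2*x*z) dx ∧ dz + (y*z) dy ∧ dz.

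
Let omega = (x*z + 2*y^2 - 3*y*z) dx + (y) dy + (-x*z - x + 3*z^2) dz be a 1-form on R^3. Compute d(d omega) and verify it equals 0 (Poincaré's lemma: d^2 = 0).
d(d omega) = 0

Step 1: d omega = sum_{i<j} (∂f_j/∂x_i - ∂f_i/∂x_j) dx_i ∧ dx_j:
  coeff of dx ∧ dy: -4*y + 3*z
  coeff of dx ∧ dz: -x + 3*y - z - 1
  coeff of dy ∧ dz: 0
Step 2: Apply d again to each 2-form coefficient. The only possible 3-form in R^3 is dx ∧ dy ∧ dz, with coefficient
  ∂(coeff of dy∧dz)/∂x - ∂(coeff of dx∧dz)/∂y + ∂(coeff of dx∧dy)/∂z
  = ∂/∂x (0) - ∂/∂y (-x + 3*y - z - 1) + ∂/∂z (-4*y + 3*z).
Each of these terms simplifies to sums of mixed partials that cancel in pairs. The result is 0 (by equality of mixed partials for smooth functions — Schwarz / Clairaut).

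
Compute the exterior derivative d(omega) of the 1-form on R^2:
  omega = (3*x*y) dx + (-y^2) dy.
d(omega) = (-3*x) dx ∧ dy

For a 1-form omega = sum_i f_i dx_i, the exterior derivative is
  d(omega) = sum_{i < j} (∂f_j/∂x_i - ∂f_i/∂x_j) dx_i ∧ dx_j.
  coefficient of dx ∧ dy: ∂f_2/∂x - ∂f_1/∂y = ∂(-y^2)/∂x - ∂(3*x*y)/∂y = -3*x
Assembling: d(omega) = (-3*x) dx ∧ dy.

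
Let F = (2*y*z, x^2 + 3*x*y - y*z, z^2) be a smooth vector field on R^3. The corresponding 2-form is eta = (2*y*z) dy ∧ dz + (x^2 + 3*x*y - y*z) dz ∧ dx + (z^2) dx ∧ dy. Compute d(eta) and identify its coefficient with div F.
d(eta) = (3*x + z) dx ∧ dy ∧ dz; div F = 3*x + z

For a 2-form in R^3 of the form above, applying d gives a 3-form with coefficient ∂P/∂x + ∂Q/∂y + ∂R/∂z:
  ∂P/∂x = 0
  ∂Q/∂y = 3*x - z
  ∂R/∂z = 2*z
Sum = 3*x + z, which is exactly div F.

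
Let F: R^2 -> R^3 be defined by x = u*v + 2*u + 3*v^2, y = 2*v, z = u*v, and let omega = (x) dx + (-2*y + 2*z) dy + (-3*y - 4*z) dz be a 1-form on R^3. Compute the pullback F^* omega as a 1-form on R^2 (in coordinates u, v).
F^* omega = (-3*u*v^2 + 4*u*v + 4*u + 3*v^3) du + (-3*u^2*v + 2*u^2 + 9*u*v^2 + 10*u*v + 18*v^3 - 8*v) dv

Using F^*(f dg) = (f ∘ F) d(g ∘ F), substitute each coordinate x_i by F_i(u, v) in f_i, and replace dx_i by d F_i = (∂F_i/∂u) du + (∂F_i/∂v) dv.
  For the x component: f_1(F) = u*v + 2*u + 3*v^2; d F_1 = (v + 2) du + (u + 6*v) dv
  For the y component: f_2(F) = 2*v*(u - 2); d F_2 = (0) du + (2) dv
  For the z component: f_3(F) = 2*v*(-2*u - 3); d F_3 = (v) du + (u) dv
Combining and collecting du, dv coefficients:
  coeff of du: -3*u*v^2 + 4*u*v + 4*u + 3*v^3
  coeff of dv: -3*u^2*v + 2*u^2 + 9*u*v^2 + 10*u*v + 18*v^3 - 8*v
F^* omega = (-3*u*v^2 + 4*u*v + 4*u + 3*v^3) du + (-3*u^2*v + 2*u^2 + 9*u*v^2 + 10*u*v + 18*v^3 - 8*v) dv.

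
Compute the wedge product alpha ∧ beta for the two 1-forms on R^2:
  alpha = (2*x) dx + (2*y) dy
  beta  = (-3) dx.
alpha ∧ beta = (6*y) dx ∧ dy

Distribute the wedge, using dx_i ∧ dx_j = -dx_j ∧ dx_i and dx_i ∧ dx_i = 0. For each pair (i, j) with i < j, the coefficient of dx_i ∧ dx_j in alpha ∧ beta is (alpha_i * beta_j - alpha_j * beta_i). Collecting: alpha ∧ beta = (6*y) dx ∧ dy.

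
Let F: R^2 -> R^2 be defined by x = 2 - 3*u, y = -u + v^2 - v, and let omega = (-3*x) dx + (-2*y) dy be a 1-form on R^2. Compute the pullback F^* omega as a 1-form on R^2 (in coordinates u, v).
F^* omega = (-29*u + 2*v^2 - 2*v + 18) du + (4*u*v - 2*u - 4*v^3 + 6*v^2 - 2*v) dv

Using F^*(f dg) = (f ∘ F) d(g ∘ F), substitute each coordinate x_i by F_i(u, v) in f_i, and replace dx_i by d F_i = (∂F_i/∂u) du + (∂F_i/∂v) dv.
  For the x component: f_1(F) = 9*u - 6; d F_1 = (-3) du + (0) dv
  For the y component: f_2(F) = 2*u - 2*v^2 + 2*v; d F_2 = (-1) du + (2*v - 1) dv
Combining and collecting du, dv coefficients:
  coeff of du: -29*u + 2*v^2 - 2*v + 18
  coeff of dv: 4*u*v - 2*u - 4*v^3 + 6*v^2 - 2*v
F^* omega = (-29*u + 2*v^2 - 2*v + 18) du + (4*u*v - 2*u - 4*v^3 + 6*v^2 - 2*v) dv.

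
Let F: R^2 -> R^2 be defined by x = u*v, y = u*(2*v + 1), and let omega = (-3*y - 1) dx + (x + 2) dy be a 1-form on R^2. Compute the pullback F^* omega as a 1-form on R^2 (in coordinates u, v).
F^* omega = (-4*u*v^2 - 2*u*v + 3*v + 2) du + (u*(-4*u*v - 3*u + 3)) dv

Using F^*(f dg) = (f ∘ F) d(g ∘ F), substitute each coordinate x_i by F_i(u, v) in f_i, and replace dx_i by d F_i = (∂F_i/∂u) du + (∂F_i/∂v) dv.
  For the x component: f_1(F) = -6*u*v - 3*u - 1; d F_1 = (v) du + (u) dv
  For the y component: f_2(F) = u*v + 2; d F_2 = (2*v + 1) du + (2*u) dv
Combining and collecting du, dv coefficients:
  coeff of du: -4*u*v^2 - 2*u*v + 3*v + 2
  coeff of dv: u*(-4*u*v - 3*u + 3)
F^* omega = (-4*u*v^2 - 2*u*v + 3*v + 2) du + (u*(-4*u*v - 3*u + 3)) dv.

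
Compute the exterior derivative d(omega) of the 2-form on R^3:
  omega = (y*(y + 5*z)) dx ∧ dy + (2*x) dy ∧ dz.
d(omega) = (5*y + 2) dx ∧ dy ∧ dz

For a 2-form omega = sum_{i<j} g_{ij} dx_i ∧ dx_j, the exterior derivative is
  d(omega) = sum_{i<j} d(g_{ij}) ∧ dx_i ∧ dx_j = sum_{i<j, k} (∂g_{ij}/∂x_k) dx_k ∧ dx_i ∧ dx_j.
Expand each term, using dx_k ∧ dx_i ∧ dx_j = sgn(permutation) dx_{(a)} ∧ dx_{(b)} ∧ dx_{(c)} with (a < b < c) sorted:
  d(y*(y + 5*z)) includes (∂/∂z)(y*(y + 5*z)) dz = (5*y) dz, which multiplied by dx ∧ dy gives (5*y) dx ∧ dy ∧ dz
  d(2*x) includes (∂/∂x)(2*x) dx = (2) dx, which multiplied by dy ∧ dz gives (2) dx ∧ dy ∧ dz
Collecting like 3-forms: d(omega) = (5*y + 2) dx ∧ dy ∧ dz.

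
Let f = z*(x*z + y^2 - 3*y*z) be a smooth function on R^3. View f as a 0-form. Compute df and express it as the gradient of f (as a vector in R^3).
df = (z^2) dx + (z*(2*y - 3*z)) dy + (2*x*z + y^2 - 6*y*z) dz; grad f = (z^2, z*(2*y - 3*z), 2*x*z + y^2 - 6*y*z)

For a 0-form f, d f = (∂f/∂x) dx + (∂f/∂y) dy + (∂f/∂z) dz. The components of the vector representation are exactly the entries of grad f in Cartesian coordinates:
  ∂f/∂x = z^2
  ∂f/∂y = z*(2*y - 3*z)
  ∂f/∂z = 2*x*z + y^2 - 6*y*z.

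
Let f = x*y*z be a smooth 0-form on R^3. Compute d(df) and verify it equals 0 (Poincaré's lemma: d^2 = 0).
d(df) = 0

Step 1: df = sum_i (∂f/∂x_i) dx_i = (y*z) dx + (x*z) dy + (x*y) dz.
Step 2: Apply d again. Using the 1-form formula, the coefficient of dx ∧ dy in d(df) is ∂^2 f/∂x ∂y - ∂^2 f/∂y ∂x = (z) - (z) = 0 (equality of mixed partials for smooth f).
Similarly for dx ∧ dz and dy ∧ dz — all coefficients vanish. So d(df) = 0.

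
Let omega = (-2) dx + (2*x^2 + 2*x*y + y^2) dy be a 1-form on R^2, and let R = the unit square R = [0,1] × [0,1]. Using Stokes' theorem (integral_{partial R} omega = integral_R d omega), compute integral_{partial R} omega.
integral_(partial R) omega = 3

Stokes: integral_partial_R omega = integral_R d omega with d omega = (∂Q/∂x - ∂P/∂y) dx ∧ dy.
  ∂Q/∂x = 4*x + 2*y
  ∂P/∂y = 0
  integrand = ∂Q/∂x - ∂P/∂y = 4*x + 2*y.
Integrating over R: integral_0^1 integral_0^1 (4*x + 2*y) dx dy = 3.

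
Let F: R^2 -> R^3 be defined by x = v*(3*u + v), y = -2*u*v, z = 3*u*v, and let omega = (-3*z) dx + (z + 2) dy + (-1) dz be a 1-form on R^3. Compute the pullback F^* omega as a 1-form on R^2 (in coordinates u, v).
F^* omega = (v*(-33*u*v - 7)) du + (u*(-33*u*v - 18*v^2 - 7)) dv

Using F^*(f dg) = (f ∘ F) d(g ∘ F), substitute each coordinate x_i by F_i(u, v) in f_i, and replace dx_i by d F_i = (∂F_i/∂u) du + (∂F_i/∂v) dv.
  For the x component: f_1(F) = -9*u*v; d F_1 = (3*v) du + (3*u + 2*v) dv
  For the y component: f_2(F) = 3*u*v + 2; d F_2 = (-2*v) du + (-2*u) dv
  For the z component: f_3(F) = -1; d F_3 = (3*v) du + (3*u) dv
Combining and collecting du, dv coefficients:
  coeff of du: v*(-33*u*v - 7)
  coeff of dv: u*(-33*u*v - 18*v^2 - 7)
F^* omega = (v*(-33*u*v - 7)) du + (u*(-33*u*v - 18*v^2 - 7)) dv.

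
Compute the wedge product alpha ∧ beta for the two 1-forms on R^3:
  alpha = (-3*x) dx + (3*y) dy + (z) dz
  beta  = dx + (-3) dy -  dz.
alpha ∧ beta = (9*x - 3*y) dx ∧ dy + (3*x - z) dx ∧ dz + (-3*y + 3*z) dy ∧ dz

Distribute the wedge, using dx_i ∧ dx_j = -dx_j ∧ dx_i and dx_i ∧ dx_i = 0. For each pair (i, j) with i < j, the coefficient of dx_i ∧ dx_j in alpha ∧ beta is (alpha_i * beta_j - alpha_j * beta_i). Collecting: alpha ∧ beta = (9*x - 3*y) dx ∧ dy + (3*x - z) dx ∧ dz + (-3*y + 3*z) dy ∧ dz.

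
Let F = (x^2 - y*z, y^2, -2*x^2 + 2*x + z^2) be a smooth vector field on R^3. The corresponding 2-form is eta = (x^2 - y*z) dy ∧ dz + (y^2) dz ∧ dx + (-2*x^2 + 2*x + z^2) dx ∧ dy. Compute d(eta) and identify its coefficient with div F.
d(eta) = (2*x + 2*y + 2*z) dx ∧ dy ∧ dz; div F = 2*x + 2*y + 2*z

For a 2-form in R^3 of the form above, applying d gives a 3-form with coefficient ∂P/∂x + ∂Q/∂y + ∂R/∂z:
  ∂P/∂x = 2*x
  ∂Q/∂y = 2*y
  ∂R/∂z = 2*z
Sum = 2*x + 2*y + 2*z, which is exactly div F.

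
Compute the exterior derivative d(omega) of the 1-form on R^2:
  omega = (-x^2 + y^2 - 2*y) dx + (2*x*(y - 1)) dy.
d(omega) = 0

For a 1-form omega = sum_i f_i dx_i, the exterior derivative is
  d(omega) = sum_{i < j} (∂f_j/∂x_i - ∂f_i/∂x_j) dx_i ∧ dx_j.

Assembling: d(omega) = 0.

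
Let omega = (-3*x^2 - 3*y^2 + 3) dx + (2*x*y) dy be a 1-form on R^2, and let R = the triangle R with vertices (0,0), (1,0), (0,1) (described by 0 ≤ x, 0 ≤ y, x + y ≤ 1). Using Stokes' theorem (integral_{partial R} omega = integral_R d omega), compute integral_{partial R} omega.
integral_(partial R) omega = 4/3

Stokes: integral_partial_R omega = integral_R d omega with d omega = (∂Q/∂x - ∂P/∂y) dx ∧ dy.
  ∂Q/∂x = 2*y
  ∂P/∂y = -6*y
  integrand = ∂Q/∂x - ∂P/∂y = 8*y.
Integrating over R: integral_0^1 integral_0^{1-x} (8*y) dy dx = 4/3.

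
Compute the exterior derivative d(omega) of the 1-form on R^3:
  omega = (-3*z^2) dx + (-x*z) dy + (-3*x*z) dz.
d(omega) = (-z) dx ∧ dy + (3*z) dx ∧ dz + (x) dy ∧ dz

For a 1-form omega = sum_i f_i dx_i, the exterior derivative is
  d(omega) = sum_{i < j} (∂f_j/∂x_i - ∂f_i/∂x_j) dx_i ∧ dx_j.
  coefficient of dx ∧ dy: ∂f_2/∂x - ∂f_1/∂y = ∂(-x*z)/∂x - ∂(-3*z^2)/∂y = -z
  coefficient of dx ∧ dz: ∂f_3/∂x - ∂f_1/∂z = ∂(-3*x*z)/∂x - ∂(-3*z^2)/∂z = 3*z
  coefficient of dy ∧ dz: ∂f_3/∂y - ∂f_2/∂z = ∂(-3*x*z)/∂y - ∂(-x*z)/∂z = x
Assembling: d(omega) = (-z) dx ∧ dy + (3*z) dx ∧ dz + (x) dy ∧ dz.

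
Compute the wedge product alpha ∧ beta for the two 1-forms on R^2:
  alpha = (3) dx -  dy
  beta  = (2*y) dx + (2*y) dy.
alpha ∧ beta = (8*y) dx ∧ dy

Distribute the wedge, using dx_i ∧ dx_j = -dx_j ∧ dx_i and dx_i ∧ dx_i = 0. For each pair (i, j) with i < j, the coefficient of dx_i ∧ dx_j in alpha ∧ beta is (alpha_i * beta_j - alpha_j * beta_i). Collecting: alpha ∧ beta = (8*y) dx ∧ dy.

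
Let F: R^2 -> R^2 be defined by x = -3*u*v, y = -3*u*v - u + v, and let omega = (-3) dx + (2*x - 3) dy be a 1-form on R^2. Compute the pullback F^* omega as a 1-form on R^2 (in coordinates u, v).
F^* omega = (18*u*v^2 + 6*u*v + 18*v + 3) du + (18*u^2*v - 6*u*v + 18*u - 3) dv

Using F^*(f dg) = (f ∘ F) d(g ∘ F), substitute each coordinate x_i by F_i(u, v) in f_i, and replace dx_i by d F_i = (∂F_i/∂u) du + (∂F_i/∂v) dv.
  For the x component: f_1(F) = -3; d F_1 = (-3*v) du + (-3*u) dv
  For the y component: f_2(F) = -6*u*v - 3; d F_2 = (-3*v - 1) du + (1 - 3*u) dv
Combining and collecting du, dv coefficients:
  coeff of du: 18*u*v^2 + 6*u*v + 18*v + 3
  coeff of dv: 18*u^2*v - 6*u*v + 18*u - 3
F^* omega = (18*u*v^2 + 6*u*v + 18*v + 3) du + (18*u^2*v - 6*u*v + 18*u - 3) dv.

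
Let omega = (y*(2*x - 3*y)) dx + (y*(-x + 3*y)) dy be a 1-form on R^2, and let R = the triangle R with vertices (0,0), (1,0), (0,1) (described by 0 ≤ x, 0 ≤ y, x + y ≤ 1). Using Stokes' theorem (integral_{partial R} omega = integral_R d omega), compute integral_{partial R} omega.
integral_(partial R) omega = 1/2

Stokes: integral_partial_R omega = integral_R d omega with d omega = (∂Q/∂x - ∂P/∂y) dx ∧ dy.
  ∂Q/∂x = -y
  ∂P/∂y = 2*x - 6*y
  integrand = ∂Q/∂x - ∂P/∂y = -2*x + 5*y.
Integrating over R: integral_0^1 integral_0^{1-x} (-2*x + 5*y) dy dx = 1/2.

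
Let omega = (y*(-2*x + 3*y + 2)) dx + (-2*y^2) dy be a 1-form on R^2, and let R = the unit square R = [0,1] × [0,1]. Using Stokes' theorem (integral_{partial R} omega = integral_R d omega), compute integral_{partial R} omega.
integral_(partial R) omega = -4

Stokes: integral_partial_R omega = integral_R d omega with d omega = (∂Q/∂x - ∂P/∂y) dx ∧ dy.
  ∂Q/∂x = 0
  ∂P/∂y = -2*x + 6*y + 2
  integrand = ∂Q/∂x - ∂P/∂y = 2*x - 6*y - 2.
Integrating over R: integral_0^1 integral_0^1 (2*x - 6*y - 2) dx dy = -4.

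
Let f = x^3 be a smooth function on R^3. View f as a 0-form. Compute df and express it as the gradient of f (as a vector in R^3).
df = (3*x^2) dx + (0) dy + (0) dz; grad f = (3*x^2, 0, 0)

For a 0-form f, d f = (∂f/∂x) dx + (∂f/∂y) dy + (∂f/∂z) dz. The components of the vector representation are exactly the entries of grad f in Cartesian coordinates:
  ∂f/∂x = 3*x^2
  ∂f/∂y = 0
  ∂f/∂z = 0.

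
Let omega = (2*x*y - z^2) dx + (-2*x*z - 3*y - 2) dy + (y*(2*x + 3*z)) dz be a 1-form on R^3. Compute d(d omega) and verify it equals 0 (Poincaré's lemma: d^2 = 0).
d(d omega) = 0

Step 1: d omega = sum_{i<j} (∂f_j/∂x_i - ∂f_i/∂x_j) dx_i ∧ dx_j:
  coeff of dx ∧ dy: -2*x - 2*z
  coeff of dx ∧ dz: 2*y + 2*z
  coeff of dy ∧ dz: 4*x + 3*z
Step 2: Apply d again to each 2-form coefficient. The only possible 3-form in R^3 is dx ∧ dy ∧ dz, with coefficient
  ∂(coeff of dy∧dz)/∂x - ∂(coeff of dx∧dz)/∂y + ∂(coeff of dx∧dy)/∂z
  = ∂/∂x (4*x + 3*z) - ∂/∂y (2*y + 2*z) + ∂/∂z (-2*x - 2*z).
Each of these terms simplifies to sums of mixed partials that cancel in pairs. The result is 0 (by equality of mixed partials for smooth functions — Schwarz / Clairaut).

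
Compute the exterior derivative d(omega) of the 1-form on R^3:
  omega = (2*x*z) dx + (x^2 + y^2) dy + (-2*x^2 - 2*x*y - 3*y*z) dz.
d(omega) = (2*x) dx ∧ dy + (-6*x - 2*y) dx ∧ dz + (-2*x - 3*z) dy ∧ dz

For a 1-form omega = sum_i f_i dx_i, the exterior derivative is
  d(omega) = sum_{i < j} (∂f_j/∂x_i - ∂f_i/∂x_j) dx_i ∧ dx_j.
  coefficient of dx ∧ dy: ∂f_2/∂x - ∂f_1/∂y = ∂(x^2 + y^2)/∂x - ∂(2*x*z)/∂y = 2*x
  coefficient of dx ∧ dz: ∂f_3/∂x - ∂f_1/∂z = ∂(-2*x^2 - 2*x*y - 3*y*z)/∂x - ∂(2*x*z)/∂z = -6*x - 2*y
  coefficient of dy ∧ dz: ∂f_3/∂y - ∂f_2/∂z = ∂(-2*x^2 - 2*x*y - 3*y*z)/∂y - ∂(x^2 + y^2)/∂z = -2*x - 3*z
Assembling: d(omega) = (2*x) dx ∧ dy + (-6*x - 2*y) dx ∧ dz + (-2*x - 3*z) dy ∧ dz.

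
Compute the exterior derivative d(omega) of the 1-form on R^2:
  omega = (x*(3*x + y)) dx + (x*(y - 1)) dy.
d(omega) = (-x + y - 1) dx ∧ dy

For a 1-form omega = sum_i f_i dx_i, the exterior derivative is
  d(omega) = sum_{i < j} (∂f_j/∂x_i - ∂f_i/∂x_j) dx_i ∧ dx_j.
  coefficient of dx ∧ dy: ∂f_2/∂x - ∂f_1/∂y = ∂(x*(y - 1))/∂x - ∂(x*(3*x + y))/∂y = -x + y - 1
Assembling: d(omega) = (-x + y - 1) dx ∧ dy.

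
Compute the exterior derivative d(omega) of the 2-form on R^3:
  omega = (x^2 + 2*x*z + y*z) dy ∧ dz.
d(omega) = (2*x + 2*z) dx ∧ dy ∧ dz

For a 2-form omega = sum_{i<j} g_{ij} dx_i ∧ dx_j, the exterior derivative is
  d(omega) = sum_{i<j} d(g_{ij}) ∧ dx_i ∧ dx_j = sum_{i<j, k} (∂g_{ij}/∂x_k) dx_k ∧ dx_i ∧ dx_j.
Expand each term, using dx_k ∧ dx_i ∧ dx_j = sgn(permutation) dx_{(a)} ∧ dx_{(b)} ∧ dx_{(c)} with (a < b < c) sorted:
  d(x^2 + 2*x*z + y*z) includes (∂/∂x)(x^2 + 2*x*z + y*z) dx = (2*x + 2*z) dx, which multiplied by dy ∧ dz gives (2*x + 2*z) dx ∧ dy ∧ dz
Collecting like 3-forms: d(omega) = (2*x + 2*z) dx ∧ dy ∧ dz.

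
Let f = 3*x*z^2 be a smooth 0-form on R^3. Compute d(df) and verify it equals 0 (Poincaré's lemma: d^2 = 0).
d(df) = 0

Step 1: df = sum_i (∂f/∂x_i) dx_i = (3*z^2) dx + (0) dy + (6*x*z) dz.
Step 2: Apply d again. Using the 1-form formula, the coefficient of dx ∧ dy in d(df) is ∂^2 f/∂x ∂y - ∂^2 f/∂y ∂x = (0) - (0) = 0 (equality of mixed partials for smooth f).
Similarly for dx ∧ dz and dy ∧ dz — all coefficients vanish. So d(df) = 0.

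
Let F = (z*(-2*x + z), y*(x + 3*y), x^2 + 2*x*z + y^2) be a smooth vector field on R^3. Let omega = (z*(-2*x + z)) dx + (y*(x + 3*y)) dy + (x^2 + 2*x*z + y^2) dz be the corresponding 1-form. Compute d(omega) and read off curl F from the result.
d(omega) = (2*y) dy ∧ dz + (-4*x) dz ∧ dx + (y) dx ∧ dy; curl F = (2*y, -4*x, y)

d omega = sum_{i<j} (∂f_j/∂x_i - ∂f_i/∂x_j) dx_i ∧ dx_j. Under the identification (dy ∧ dz, dz ∧ dx, dx ∧ dy) ↔ (e_x, e_y, e_z), the coefficients are exactly the components of curl F. Compute:
  ∂R/∂y - ∂Q/∂z = (2*y) - (0) = 2*y
  ∂P/∂z - ∂R/∂x = (-2*x + 2*z) - (2*x + 2*z) = -4*x
  ∂Q/∂x - ∂P/∂y = (y) - (0) = y.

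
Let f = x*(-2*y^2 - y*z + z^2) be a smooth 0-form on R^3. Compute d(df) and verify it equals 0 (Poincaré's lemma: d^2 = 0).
d(df) = 0

Step 1: df = sum_i (∂f/∂x_i) dx_i = (-2*y^2 - y*z + z^2) dx + (x*(-4*y - z)) dy + (x*(-y + 2*z)) dz.
Step 2: Apply d again. Using the 1-form formula, the coefficient of dx ∧ dy in d(df) is ∂^2 f/∂x ∂y - ∂^2 f/∂y ∂x = (-4*y - z) - (-4*y - z) = 0 (equality of mixed partials for smooth f).
Similarly for dx ∧ dz and dy ∧ dz — all coefficients vanish. So d(df) = 0.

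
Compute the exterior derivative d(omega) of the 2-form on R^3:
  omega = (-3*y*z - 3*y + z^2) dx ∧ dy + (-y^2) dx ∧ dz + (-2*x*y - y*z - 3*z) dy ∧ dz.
d(omega) = (-3*y + 2*z) dx ∧ dy ∧ dz

For a 2-form omega = sum_{i<j} g_{ij} dx_i ∧ dx_j, the exterior derivative is
  d(omega) = sum_{i<j} d(g_{ij}) ∧ dx_i ∧ dx_j = sum_{i<j, k} (∂g_{ij}/∂x_k) dx_k ∧ dx_i ∧ dx_j.
Expand each term, using dx_k ∧ dx_i ∧ dx_j = sgn(permutation) dx_{(a)} ∧ dx_{(b)} ∧ dx_{(c)} with (a < b < c) sorted:
  d(-3*y*z - 3*y + z^2) includes (∂/∂z)(-3*y*z - 3*y + z^2) dz = (-3*y + 2*z) dz, which multiplied by dx ∧ dy gives (-3*y + 2*z) dx ∧ dy ∧ dz
  d(-y^2) includes (∂/∂y)(-y^2) dy = (-2*y) dy, which multiplied by dx ∧ dz gives (2*y) dx ∧ dy ∧ dz
  d(-2*x*y - y*z - 3*z) includes (∂/∂x)(-2*x*y - y*z - 3*z) dx = (-2*y) dx, which multiplied by dy ∧ dz gives (-2*y) dx ∧ dy ∧ dz
Collecting like 3-forms: d(omega) = (-3*y + 2*z) dx ∧ dy ∧ dz.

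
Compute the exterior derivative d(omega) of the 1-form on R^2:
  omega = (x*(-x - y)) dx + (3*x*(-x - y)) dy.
d(omega) = (-5*x - 3*y) dx ∧ dy

For a 1-form omega = sum_i f_i dx_i, the exterior derivative is
  d(omega) = sum_{i < j} (∂f_j/∂x_i - ∂f_i/∂x_j) dx_i ∧ dx_j.
  coefficient of dx ∧ dy: ∂f_2/∂x - ∂f_1/∂y = ∂(3*x*(-x - y))/∂x - ∂(x*(-x - y))/∂y = -5*x - 3*y
Assembling: d(omega) = (-5*x - 3*y) dx ∧ dy.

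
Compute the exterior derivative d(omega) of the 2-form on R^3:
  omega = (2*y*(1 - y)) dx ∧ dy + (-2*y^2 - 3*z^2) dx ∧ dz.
d(omega) = (4*y) dx ∧ dy ∧ dz

For a 2-form omega = sum_{i<j} g_{ij} dx_i ∧ dx_j, the exterior derivative is
  d(omega) = sum_{i<j} d(g_{ij}) ∧ dx_i ∧ dx_j = sum_{i<j, k} (∂g_{ij}/∂x_k) dx_k ∧ dx_i ∧ dx_j.
Expand each term, using dx_k ∧ dx_i ∧ dx_j = sgn(permutation) dx_{(a)} ∧ dx_{(b)} ∧ dx_{(c)} with (a < b < c) sorted:
  d(-2*y^2 - 3*z^2) includes (∂/∂y)(-2*y^2 - 3*z^2) dy = (-4*y) dy, which multiplied by dx ∧ dz gives (4*y) dx ∧ dy ∧ dz
Collecting like 3-forms: d(omega) = (4*y) dx ∧ dy ∧ dz.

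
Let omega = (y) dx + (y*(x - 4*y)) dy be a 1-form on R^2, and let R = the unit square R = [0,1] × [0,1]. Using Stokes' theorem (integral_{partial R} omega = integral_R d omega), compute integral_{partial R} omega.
integral_(partial R) omega = -1/2

Stokes: integral_partial_R omega = integral_R d omega with d omega = (∂Q/∂x - ∂P/∂y) dx ∧ dy.
  ∂Q/∂x = y
  ∂P/∂y = 1
  integrand = ∂Q/∂x - ∂P/∂y = y - 1.
Integrating over R: integral_0^1 integral_0^1 (y - 1) dx dy = -1/2.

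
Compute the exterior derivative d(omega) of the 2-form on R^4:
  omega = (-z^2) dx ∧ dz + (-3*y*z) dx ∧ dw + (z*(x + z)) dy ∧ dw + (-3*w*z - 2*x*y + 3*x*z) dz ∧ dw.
d(omega) = (4*z) dx ∧ dy ∧ dw + (y + 3*z) dx ∧ dz ∧ dw + (-3*x - 2*z) dy ∧ dz ∧ dw

For a 2-form omega = sum_{i<j} g_{ij} dx_i ∧ dx_j, the exterior derivative is
  d(omega) = sum_{i<j} d(g_{ij}) ∧ dx_i ∧ dx_j = sum_{i<j, k} (∂g_{ij}/∂x_k) dx_k ∧ dx_i ∧ dx_j.
Expand each term, using dx_k ∧ dx_i ∧ dx_j = sgn(permutation) dx_{(a)} ∧ dx_{(b)} ∧ dx_{(c)} with (a < b < c) sorted:
  d(-3*y*z) includes (∂/∂y)(-3*y*z) dy = (-3*z) dy, which multiplied by dx ∧ dw gives (3*z) dx ∧ dy ∧ dw
  d(-3*y*z) includes (∂/∂z)(-3*y*z) dz = (-3*y) dz, which multiplied by dx ∧ dw gives (3*y) dx ∧ dz ∧ dw
  d(z*(x + z)) includes (∂/∂x)(z*(x + z)) dx = (z) dx, which multiplied by dy ∧ dw gives (z) dx ∧ dy ∧ dw
  d(z*(x + z)) includes (∂/∂z)(z*(x + z)) dz = (x + 2*z) dz, which multiplied by dy ∧ dw gives (-x - 2*z) dy ∧ dz ∧ dw
  d(-3*w*z - 2*x*y + 3*x*z) includes (∂/∂x)(-3*w*z - 2*x*y + 3*x*z) dx = (-2*y + 3*z) dx, which multiplied by dz ∧ dw gives (-2*y + 3*z) dx ∧ dz ∧ dw
  d(-3*w*z - 2*x*y + 3*x*z) includes (∂/∂y)(-3*w*z - 2*x*y + 3*x*z) dy = (-2*x) dy, which multiplied by dz ∧ dw gives (-2*x) dy ∧ dz ∧ dw
Collecting like 3-forms: d(omega) = (4*z) dx ∧ dy ∧ dw + (y + 3*z) dx ∧ dz ∧ dw + (-3*x - 2*z) dy ∧ dz ∧ dw.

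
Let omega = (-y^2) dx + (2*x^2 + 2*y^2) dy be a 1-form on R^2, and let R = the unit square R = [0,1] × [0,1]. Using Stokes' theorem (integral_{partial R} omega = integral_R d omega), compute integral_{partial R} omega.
integral_(partial R) omega = 3

Stokes: integral_partial_R omega = integral_R d omega with d omega = (∂Q/∂x - ∂P/∂y) dx ∧ dy.
  ∂Q/∂x = 4*x
  ∂P/∂y = -2*y
  integrand = ∂Q/∂x - ∂P/∂y = 4*x + 2*y.
Integrating over R: integral_0^1 integral_0^1 (4*x + 2*y) dx dy = 3.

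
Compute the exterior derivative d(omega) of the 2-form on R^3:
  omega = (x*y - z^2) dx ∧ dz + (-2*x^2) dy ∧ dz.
d(omega) = (-5*x) dx ∧ dy ∧ dz

For a 2-form omega = sum_{i<j} g_{ij} dx_i ∧ dx_j, the exterior derivative is
  d(omega) = sum_{i<j} d(g_{ij}) ∧ dx_i ∧ dx_j = sum_{i<j, k} (∂g_{ij}/∂x_k) dx_k ∧ dx_i ∧ dx_j.
Expand each term, using dx_k ∧ dx_i ∧ dx_j = sgn(permutation) dx_{(a)} ∧ dx_{(b)} ∧ dx_{(c)} with (a < b < c) sorted:
  d(x*y - z^2) includes (∂/∂y)(x*y - z^2) dy = (x) dy, which multiplied by dx ∧ dz gives (-x) dx ∧ dy ∧ dz
  d(-2*x^2) includes (∂/∂x)(-2*x^2) dx = (-4*x) dx, which multiplied by dy ∧ dz gives (-4*x) dx ∧ dy ∧ dz
Collecting like 3-forms: d(omega) = (-5*x) dx ∧ dy ∧ dz.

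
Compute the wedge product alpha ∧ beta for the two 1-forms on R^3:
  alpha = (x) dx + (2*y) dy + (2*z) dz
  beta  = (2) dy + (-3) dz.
alpha ∧ beta = (2*x) dx ∧ dy + (-3*x) dx ∧ dz + (-6*y - 4*z) dy ∧ dz

Distribute the wedge, using dx_i ∧ dx_j = -dx_j ∧ dx_i and dx_i ∧ dx_i = 0. For each pair (i, j) with i < j, the coefficient of dx_i ∧ dx_j in alpha ∧ beta is (alpha_i * beta_j - alpha_j * beta_i). Collecting: alpha ∧ beta = (2*x) dx ∧ dy + (-3*x) dx ∧ dz + (-6*y - 4*z) dy ∧ dz.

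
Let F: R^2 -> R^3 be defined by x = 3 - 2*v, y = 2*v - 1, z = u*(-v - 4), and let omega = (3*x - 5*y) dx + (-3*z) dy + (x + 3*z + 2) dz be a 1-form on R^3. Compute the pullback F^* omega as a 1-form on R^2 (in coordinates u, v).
F^* omega = (3*u*v^2 + 24*u*v + 48*u + 2*v^2 + 3*v - 20) du + (3*u^2*v + 12*u^2 + 8*u*v + 19*u + 32*v - 28) dv

Using F^*(f dg) = (f ∘ F) d(g ∘ F), substitute each coordinate x_i by F_i(u, v) in f_i, and replace dx_i by d F_i = (∂F_i/∂u) du + (∂F_i/∂v) dv.
  For the x component: f_1(F) = 14 - 16*v; d F_1 = (0) du + (-2) dv
  For the y component: f_2(F) = 3*u*(v + 4); d F_2 = (0) du + (2) dv
  For the z component: f_3(F) = -3*u*v - 12*u - 2*v + 5; d F_3 = (-v - 4) du + (-u) dv
Combining and collecting du, dv coefficients:
  coeff of du: 3*u*v^2 + 24*u*v + 48*u + 2*v^2 + 3*v - 20
  coeff of dv: 3*u^2*v + 12*u^2 + 8*u*v + 19*u + 32*v - 28
F^* omega = (3*u*v^2 + 24*u*v + 48*u + 2*v^2 + 3*v - 20) du + (3*u^2*v + 12*u^2 + 8*u*v + 19*u + 32*v - 28) dv.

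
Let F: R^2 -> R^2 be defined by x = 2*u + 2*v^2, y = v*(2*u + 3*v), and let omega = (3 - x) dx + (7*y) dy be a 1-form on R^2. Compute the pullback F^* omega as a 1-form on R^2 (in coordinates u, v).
F^* omega = (28*u*v^2 - 4*u + 42*v^3 - 4*v^2 + 6) du + (2*v*(14*u^2 + 63*u*v - 4*u + 59*v^2 + 6)) dv

Using F^*(f dg) = (f ∘ F) d(g ∘ F), substitute each coordinate x_i by F_i(u, v) in f_i, and replace dx_i by d F_i = (∂F_i/∂u) du + (∂F_i/∂v) dv.
  For the x component: f_1(F) = -2*u - 2*v^2 + 3; d F_1 = (2) du + (4*v) dv
  For the y component: f_2(F) = 7*v*(2*u + 3*v); d F_2 = (2*v) du + (2*u + 6*v) dv
Combining and collecting du, dv coefficients:
  coeff of du: 28*u*v^2 - 4*u + 42*v^3 - 4*v^2 + 6
  coeff of dv: 2*v*(14*u^2 + 63*u*v - 4*u + 59*v^2 + 6)
F^* omega = (28*u*v^2 - 4*u + 42*v^3 - 4*v^2 + 6) du + (2*v*(14*u^2 + 63*u*v - 4*u + 59*v^2 + 6)) dv.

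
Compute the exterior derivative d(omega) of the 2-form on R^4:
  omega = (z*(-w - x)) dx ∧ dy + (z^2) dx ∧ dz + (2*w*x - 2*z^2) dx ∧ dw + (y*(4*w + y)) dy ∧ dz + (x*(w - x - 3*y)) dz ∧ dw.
d(omega) = (-w - x) dx ∧ dy ∧ dz + (-z) dx ∧ dy ∧ dw + (w - 2*x - 3*y + 4*z) dx ∧ dz ∧ dw + (-3*x + 4*y) dy ∧ dz ∧ dw

For a 2-form omega = sum_{i<j} g_{ij} dx_i ∧ dx_j, the exterior derivative is
  d(omega) = sum_{i<j} d(g_{ij}) ∧ dx_i ∧ dx_j = sum_{i<j, k} (∂g_{ij}/∂x_k) dx_k ∧ dx_i ∧ dx_j.
Expand each term, using dx_k ∧ dx_i ∧ dx_j = sgn(permutation) dx_{(a)} ∧ dx_{(b)} ∧ dx_{(c)} with (a < b < c) sorted:
  d(z*(-w - x)) includes (∂/∂z)(z*(-w - x)) dz = (-w - x) dz, which multiplied by dx ∧ dy gives (-w - x) dx ∧ dy ∧ dz
  d(z*(-w - x)) includes (∂/∂w)(z*(-w - x)) dw = (-z) dw, which multiplied by dx ∧ dy gives (-z) dx ∧ dy ∧ dw
  d(2*w*x - 2*z^2) includes (∂/∂z)(2*w*x - 2*z^2) dz = (-4*z) dz, which multiplied by dx ∧ dw gives (4*z) dx ∧ dz ∧ dw
  d(y*(4*w + y)) includes (∂/∂w)(y*(4*w + y)) dw = (4*y) dw, which multiplied by dy ∧ dz gives (4*y) dy ∧ dz ∧ dw
  d(x*(w - x - 3*y)) includes (∂/∂x)(x*(w - x - 3*y)) dx = (w - 2*x - 3*y) dx, which multiplied by dz ∧ dw gives (w - 2*x - 3*y) dx ∧ dz ∧ dw
  d(x*(w - x - 3*y)) includes (∂/∂y)(x*(w - x - 3*y)) dy = (-3*x) dy, which multiplied by dz ∧ dw gives (-3*x) dy ∧ dz ∧ dw
Collecting like 3-forms: d(omega) = (-w - x) dx ∧ dy ∧ dz + (-z) dx ∧ dy ∧ dw + (w - 2*x - 3*y + 4*z) dx ∧ dz ∧ dw + (-3*x + 4*y) dy ∧ dz ∧ dw.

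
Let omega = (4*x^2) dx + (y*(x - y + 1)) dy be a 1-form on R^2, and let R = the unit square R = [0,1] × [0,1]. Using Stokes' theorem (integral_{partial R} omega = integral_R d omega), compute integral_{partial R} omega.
integral_(partial R) omega = 1/2

Stokes: integral_partial_R omega = integral_R d omega with d omega = (∂Q/∂x - ∂P/∂y) dx ∧ dy.
  ∂Q/∂x = y
  ∂P/∂y = 0
  integrand = ∂Q/∂x - ∂P/∂y = y.
Integrating over R: integral_0^1 integral_0^1 (y) dx dy = 1/2.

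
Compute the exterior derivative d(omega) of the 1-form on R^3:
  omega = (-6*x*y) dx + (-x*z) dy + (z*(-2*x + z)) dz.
d(omega) = (6*x - z) dx ∧ dy + (-2*z) dx ∧ dz + (x) dy ∧ dz

For a 1-form omega = sum_i f_i dx_i, the exterior derivative is
  d(omega) = sum_{i < j} (∂f_j/∂x_i - ∂f_i/∂x_j) dx_i ∧ dx_j.
  coefficient of dx ∧ dy: ∂f_2/∂x - ∂f_1/∂y = ∂(-x*z)/∂x - ∂(-6*x*y)/∂y = 6*x - z
  coefficient of dx ∧ dz: ∂f_3/∂x - ∂f_1/∂z = ∂(z*(-2*x + z))/∂x - ∂(-6*x*y)/∂z = -2*z
  coefficient of dy ∧ dz: ∂f_3/∂y - ∂f_2/∂z = ∂(z*(-2*x + z))/∂y - ∂(-x*z)/∂z = x
Assembling: d(omega) = (6*x - z) dx ∧ dy + (-2*z) dx ∧ dz + (x) dy ∧ dz.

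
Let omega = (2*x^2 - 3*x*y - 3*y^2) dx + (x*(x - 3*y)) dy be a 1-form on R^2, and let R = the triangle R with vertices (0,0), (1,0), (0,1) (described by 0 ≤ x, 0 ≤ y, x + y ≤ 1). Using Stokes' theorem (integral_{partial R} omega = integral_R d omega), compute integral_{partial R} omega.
integral_(partial R) omega = 4/3

Stokes: integral_partial_R omega = integral_R d omega with d omega = (∂Q/∂x - ∂P/∂y) dx ∧ dy.
  ∂Q/∂x = 2*x - 3*y
  ∂P/∂y = -3*x - 6*y
  integrand = ∂Q/∂x - ∂P/∂y = 5*x + 3*y.
Integrating over R: integral_0^1 integral_0^{1-x} (5*x + 3*y) dy dx = 4/3.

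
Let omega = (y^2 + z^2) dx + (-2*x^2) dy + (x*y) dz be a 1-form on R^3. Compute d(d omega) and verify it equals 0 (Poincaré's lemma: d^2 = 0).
d(d omega) = 0

Step 1: d omega = sum_{i<j} (∂f_j/∂x_i - ∂f_i/∂x_j) dx_i ∧ dx_j:
  coeff of dx ∧ dy: -4*x - 2*y
  coeff of dx ∧ dz: y - 2*z
  coeff of dy ∧ dz: x
Step 2: Apply d again to each 2-form coefficient. The only possible 3-form in R^3 is dx ∧ dy ∧ dz, with coefficient
  ∂(coeff of dy∧dz)/∂x - ∂(coeff of dx∧dz)/∂y + ∂(coeff of dx∧dy)/∂z
  = ∂/∂x (x) - ∂/∂y (y - 2*z) + ∂/∂z (-4*x - 2*y).
Each of these terms simplifies to sums of mixed partials that cancel in pairs. The result is 0 (by equality of mixed partials for smooth functions — Schwarz / Clairaut).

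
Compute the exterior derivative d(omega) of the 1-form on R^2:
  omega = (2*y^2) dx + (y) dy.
d(omega) = (-4*y) dx ∧ dy

For a 1-form omega = sum_i f_i dx_i, the exterior derivative is
  d(omega) = sum_{i < j} (∂f_j/∂x_i - ∂f_i/∂x_j) dx_i ∧ dx_j.
  coefficient of dx ∧ dy: ∂f_2/∂x - ∂f_1/∂y = ∂(y)/∂x - ∂(2*y^2)/∂y = -4*y
Assembling: d(omega) = (-4*y) dx ∧ dy.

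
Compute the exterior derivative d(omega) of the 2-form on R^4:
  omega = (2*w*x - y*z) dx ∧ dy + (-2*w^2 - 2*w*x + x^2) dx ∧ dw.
d(omega) = (-y) dx ∧ dy ∧ dz + (2*x) dx ∧ dy ∧ dw

For a 2-form omega = sum_{i<j} g_{ij} dx_i ∧ dx_j, the exterior derivative is
  d(omega) = sum_{i<j} d(g_{ij}) ∧ dx_i ∧ dx_j = sum_{i<j, k} (∂g_{ij}/∂x_k) dx_k ∧ dx_i ∧ dx_j.
Expand each term, using dx_k ∧ dx_i ∧ dx_j = sgn(permutation) dx_{(a)} ∧ dx_{(b)} ∧ dx_{(c)} with (a < b < c) sorted:
  d(2*w*x - y*z) includes (∂/∂z)(2*w*x - y*z) dz = (-y) dz, which multiplied by dx ∧ dy gives (-y) dx ∧ dy ∧ dz
  d(2*w*x - y*z) includes (∂/∂w)(2*w*x - y*z) dw = (2*x) dw, which multiplied by dx ∧ dy gives (2*x) dx ∧ dy ∧ dw
Collecting like 3-forms: d(omega) = (-y) dx ∧ dy ∧ dz + (2*x) dx ∧ dy ∧ dw.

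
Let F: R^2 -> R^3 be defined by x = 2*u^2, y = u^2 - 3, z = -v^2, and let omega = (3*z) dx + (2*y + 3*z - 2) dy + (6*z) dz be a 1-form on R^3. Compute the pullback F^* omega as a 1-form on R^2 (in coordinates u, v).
F^* omega = (2*u*(2*u^2 - 9*v^2 - 8)) du + (12*v^3) dv

Using F^*(f dg) = (f ∘ F) d(g ∘ F), substitute each coordinate x_i by F_i(u, v) in f_i, and replace dx_i by d F_i = (∂F_i/∂u) du + (∂F_i/∂v) dv.
  For the x component: f_1(F) = -3*v^2; d F_1 = (4*u) du + (0) dv
  For the y component: f_2(F) = 2*u^2 - 3*v^2 - 8; d F_2 = (2*u) du + (0) dv
  For the z component: f_3(F) = -6*v^2; d F_3 = (0) du + (-2*v) dv
Combining and collecting du, dv coefficients:
  coeff of du: 2*u*(2*u^2 - 9*v^2 - 8)
  coeff of dv: 12*v^3
F^* omega = (2*u*(2*u^2 - 9*v^2 - 8)) du + (12*v^3) dv.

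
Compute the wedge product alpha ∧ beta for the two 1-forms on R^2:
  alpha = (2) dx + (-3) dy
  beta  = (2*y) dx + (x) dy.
alpha ∧ beta = (2*x + 6*y) dx ∧ dy

Distribute the wedge, using dx_i ∧ dx_j = -dx_j ∧ dx_i and dx_i ∧ dx_i = 0. For each pair (i, j) with i < j, the coefficient of dx_i ∧ dx_j in alpha ∧ beta is (alpha_i * beta_j - alpha_j * beta_i). Collecting: alpha ∧ beta = (2*x + 6*y) dx ∧ dy.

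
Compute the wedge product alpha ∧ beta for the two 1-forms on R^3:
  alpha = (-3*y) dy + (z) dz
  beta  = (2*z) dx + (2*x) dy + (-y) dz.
alpha ∧ beta = (6*y*z) dx ∧ dy + (-2*x*z + 3*y^2) dy ∧ dz + (-2*z^2) dx ∧ dz

Distribute the wedge, using dx_i ∧ dx_j = -dx_j ∧ dx_i and dx_i ∧ dx_i = 0. For each pair (i, j) with i < j, the coefficient of dx_i ∧ dx_j in alpha ∧ beta is (alpha_i * beta_j - alpha_j * beta_i). Collecting: alpha ∧ beta = (6*y*z) dx ∧ dy + (-2*x*z + 3*y^2) dy ∧ dz + (-2*z^2) dx ∧ dz.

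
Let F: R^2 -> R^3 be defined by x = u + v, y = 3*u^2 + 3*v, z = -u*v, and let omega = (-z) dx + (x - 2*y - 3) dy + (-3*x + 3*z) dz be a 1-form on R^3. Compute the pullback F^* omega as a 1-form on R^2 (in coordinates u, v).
F^* omega = (-36*u^3 + 6*u^2 + 3*u*v^2 - 26*u*v - 18*u + 3*v^2) du + (3*u^2*v - 15*u^2 + 4*u*v + 3*u - 15*v - 9) dv

Using F^*(f dg) = (f ∘ F) d(g ∘ F), substitute each coordinate x_i by F_i(u, v) in f_i, and replace dx_i by d F_i = (∂F_i/∂u) du + (∂F_i/∂v) dv.
  For the x component: f_1(F) = u*v; d F_1 = (1) du + (1) dv
  For the y component: f_2(F) = -6*u^2 + u - 5*v - 3; d F_2 = (6*u) du + (3) dv
  For the z component: f_3(F) = -3*u*v - 3*u - 3*v; d F_3 = (-v) du + (-u) dv
Combining and collecting du, dv coefficients:
  coeff of du: -36*u^3 + 6*u^2 + 3*u*v^2 - 26*u*v - 18*u + 3*v^2
  coeff of dv: 3*u^2*v - 15*u^2 + 4*u*v + 3*u - 15*v - 9
F^* omega = (-36*u^3 + 6*u^2 + 3*u*v^2 - 26*u*v - 18*u + 3*v^2) du + (3*u^2*v - 15*u^2 + 4*u*v + 3*u - 15*v - 9) dv.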